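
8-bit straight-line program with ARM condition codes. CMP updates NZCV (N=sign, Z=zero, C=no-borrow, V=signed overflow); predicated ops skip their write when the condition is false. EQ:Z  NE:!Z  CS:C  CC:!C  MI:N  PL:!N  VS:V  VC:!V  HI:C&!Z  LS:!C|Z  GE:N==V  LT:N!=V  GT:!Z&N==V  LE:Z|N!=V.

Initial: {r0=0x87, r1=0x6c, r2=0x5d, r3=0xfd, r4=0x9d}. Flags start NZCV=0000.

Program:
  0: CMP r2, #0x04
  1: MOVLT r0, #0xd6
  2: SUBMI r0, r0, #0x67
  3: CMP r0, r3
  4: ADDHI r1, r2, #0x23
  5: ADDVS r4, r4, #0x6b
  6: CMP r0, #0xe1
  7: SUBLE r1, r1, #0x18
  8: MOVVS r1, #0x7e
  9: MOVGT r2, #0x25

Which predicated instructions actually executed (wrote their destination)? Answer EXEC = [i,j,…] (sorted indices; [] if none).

EXEC = [7]

[0] flags=0010 → (cmp)
[1] flags=0010 LT?F → skip
[2] flags=0010 MI?F → skip
[3] flags=1000 → (cmp)
[4] flags=1000 HI?F → skip
[5] flags=1000 VS?F → skip
[6] flags=1000 → (cmp)
[7] flags=1000 LE?T → r1=0x54
[8] flags=1000 VS?F → skip
[9] flags=1000 GT?F → skip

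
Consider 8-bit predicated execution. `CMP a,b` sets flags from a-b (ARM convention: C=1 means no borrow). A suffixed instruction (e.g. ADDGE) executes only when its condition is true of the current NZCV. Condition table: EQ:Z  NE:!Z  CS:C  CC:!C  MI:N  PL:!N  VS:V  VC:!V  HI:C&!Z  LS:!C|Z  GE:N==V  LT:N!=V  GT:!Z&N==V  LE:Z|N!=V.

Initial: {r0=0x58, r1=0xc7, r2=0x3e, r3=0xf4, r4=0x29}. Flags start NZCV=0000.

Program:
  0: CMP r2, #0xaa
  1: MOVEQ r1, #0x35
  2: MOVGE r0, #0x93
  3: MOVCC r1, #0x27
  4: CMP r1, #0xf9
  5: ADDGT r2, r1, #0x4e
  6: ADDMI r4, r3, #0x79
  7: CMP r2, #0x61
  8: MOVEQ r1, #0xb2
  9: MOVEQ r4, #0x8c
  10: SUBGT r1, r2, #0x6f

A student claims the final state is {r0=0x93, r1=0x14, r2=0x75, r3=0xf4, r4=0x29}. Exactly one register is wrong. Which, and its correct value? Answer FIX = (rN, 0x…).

[0] flags=1001 → (cmp)
[1] flags=1001 EQ?F → skip
[2] flags=1001 GE?T → r0=0x93
[3] flags=1001 CC?T → r1=0x27
[4] flags=0000 → (cmp)
[5] flags=0000 GT?T → r2=0x75
[6] flags=0000 MI?F → skip
[7] flags=0010 → (cmp)
[8] flags=0010 EQ?F → skip
[9] flags=0010 EQ?F → skip
[10] flags=0010 GT?T → r1=0x06

FIX = (r1, 0x06)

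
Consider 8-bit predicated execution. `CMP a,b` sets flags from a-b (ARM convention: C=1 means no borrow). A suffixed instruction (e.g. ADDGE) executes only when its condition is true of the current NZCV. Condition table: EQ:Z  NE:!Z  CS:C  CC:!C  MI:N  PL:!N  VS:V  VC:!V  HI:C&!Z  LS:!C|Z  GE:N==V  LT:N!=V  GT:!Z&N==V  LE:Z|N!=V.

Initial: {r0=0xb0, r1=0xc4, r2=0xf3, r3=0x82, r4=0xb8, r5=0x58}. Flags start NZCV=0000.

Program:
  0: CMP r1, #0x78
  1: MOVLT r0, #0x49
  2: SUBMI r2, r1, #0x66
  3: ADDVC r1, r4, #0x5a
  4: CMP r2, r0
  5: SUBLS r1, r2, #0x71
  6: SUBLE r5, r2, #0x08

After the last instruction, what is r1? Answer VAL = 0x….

0: ✓ CMP  NZCV=0011
1: ✓ MOVLT  r0←0x49
2: · SUBMI
3: · ADDVC
4: ✓ CMP  NZCV=1010
5: · SUBLS
6: ✓ SUBLE  r5←0xeb

VAL = 0xc4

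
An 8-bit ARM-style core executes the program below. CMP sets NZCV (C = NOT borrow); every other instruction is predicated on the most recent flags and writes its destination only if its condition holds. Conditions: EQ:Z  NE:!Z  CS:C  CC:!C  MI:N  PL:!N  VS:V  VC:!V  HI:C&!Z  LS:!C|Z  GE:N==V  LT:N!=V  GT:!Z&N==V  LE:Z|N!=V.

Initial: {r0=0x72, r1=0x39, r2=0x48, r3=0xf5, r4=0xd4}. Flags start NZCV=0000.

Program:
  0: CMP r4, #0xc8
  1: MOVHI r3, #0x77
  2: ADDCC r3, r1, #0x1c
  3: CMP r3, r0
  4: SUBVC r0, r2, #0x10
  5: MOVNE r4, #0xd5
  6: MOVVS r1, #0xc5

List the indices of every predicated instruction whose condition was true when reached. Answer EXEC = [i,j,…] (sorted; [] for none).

EXEC = [1,4,5]

0: ✓ CMP  NZCV=0010
1: ✓ MOVHI  r3←0x77
2: · ADDCC
3: ✓ CMP  NZCV=0010
4: ✓ SUBVC  r0←0x38
5: ✓ MOVNE  r4←0xd5
6: · MOVVS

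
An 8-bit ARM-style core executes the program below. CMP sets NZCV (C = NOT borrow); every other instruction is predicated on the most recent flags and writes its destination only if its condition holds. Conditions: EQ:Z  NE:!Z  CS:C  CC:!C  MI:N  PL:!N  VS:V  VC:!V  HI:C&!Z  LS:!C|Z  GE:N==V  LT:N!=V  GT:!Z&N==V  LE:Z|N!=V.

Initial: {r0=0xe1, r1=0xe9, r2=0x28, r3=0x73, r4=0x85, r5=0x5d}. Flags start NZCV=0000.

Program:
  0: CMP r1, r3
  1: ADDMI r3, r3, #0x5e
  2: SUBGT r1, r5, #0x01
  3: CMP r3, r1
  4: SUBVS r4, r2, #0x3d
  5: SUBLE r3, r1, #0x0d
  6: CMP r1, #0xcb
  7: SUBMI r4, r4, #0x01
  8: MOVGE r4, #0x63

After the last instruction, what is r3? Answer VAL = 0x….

VAL = 0x73

0: ✓ CMP  NZCV=0011
1: · ADDMI
2: · SUBGT
3: ✓ CMP  NZCV=1001
4: ✓ SUBVS  r4←0xeb
5: · SUBLE
6: ✓ CMP  NZCV=0010
7: · SUBMI
8: ✓ MOVGE  r4←0x63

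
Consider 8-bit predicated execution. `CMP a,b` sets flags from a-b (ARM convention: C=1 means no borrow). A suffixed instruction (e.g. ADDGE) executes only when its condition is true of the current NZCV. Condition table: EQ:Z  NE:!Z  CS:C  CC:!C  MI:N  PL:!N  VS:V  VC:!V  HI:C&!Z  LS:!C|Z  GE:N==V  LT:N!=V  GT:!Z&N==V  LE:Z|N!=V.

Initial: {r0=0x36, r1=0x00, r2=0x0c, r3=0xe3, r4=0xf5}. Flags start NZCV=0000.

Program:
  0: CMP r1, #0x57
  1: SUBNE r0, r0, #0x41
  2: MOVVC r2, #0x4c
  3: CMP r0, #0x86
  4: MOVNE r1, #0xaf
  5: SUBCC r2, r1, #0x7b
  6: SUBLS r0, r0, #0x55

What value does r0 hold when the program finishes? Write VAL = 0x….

VAL = 0xf5

[0] flags=1000 → (cmp)
[1] flags=1000 NE?T → r0=0xf5
[2] flags=1000 VC?T → r2=0x4c
[3] flags=0010 → (cmp)
[4] flags=0010 NE?T → r1=0xaf
[5] flags=0010 CC?F → skip
[6] flags=0010 LS?F → skip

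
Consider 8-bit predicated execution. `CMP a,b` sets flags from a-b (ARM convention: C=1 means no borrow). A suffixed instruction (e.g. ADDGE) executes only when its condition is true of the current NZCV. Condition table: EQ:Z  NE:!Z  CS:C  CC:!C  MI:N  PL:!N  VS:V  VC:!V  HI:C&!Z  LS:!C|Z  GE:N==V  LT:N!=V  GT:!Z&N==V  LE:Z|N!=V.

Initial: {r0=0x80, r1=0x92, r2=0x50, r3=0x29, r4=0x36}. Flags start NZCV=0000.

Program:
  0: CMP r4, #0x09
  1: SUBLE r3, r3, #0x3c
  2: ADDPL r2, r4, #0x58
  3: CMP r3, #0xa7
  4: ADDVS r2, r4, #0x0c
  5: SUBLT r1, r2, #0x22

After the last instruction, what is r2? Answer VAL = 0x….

0: ✓ CMP  NZCV=0010
1: · SUBLE
2: ✓ ADDPL  r2←0x8e
3: ✓ CMP  NZCV=1001
4: ✓ ADDVS  r2←0x42
5: · SUBLT

VAL = 0x42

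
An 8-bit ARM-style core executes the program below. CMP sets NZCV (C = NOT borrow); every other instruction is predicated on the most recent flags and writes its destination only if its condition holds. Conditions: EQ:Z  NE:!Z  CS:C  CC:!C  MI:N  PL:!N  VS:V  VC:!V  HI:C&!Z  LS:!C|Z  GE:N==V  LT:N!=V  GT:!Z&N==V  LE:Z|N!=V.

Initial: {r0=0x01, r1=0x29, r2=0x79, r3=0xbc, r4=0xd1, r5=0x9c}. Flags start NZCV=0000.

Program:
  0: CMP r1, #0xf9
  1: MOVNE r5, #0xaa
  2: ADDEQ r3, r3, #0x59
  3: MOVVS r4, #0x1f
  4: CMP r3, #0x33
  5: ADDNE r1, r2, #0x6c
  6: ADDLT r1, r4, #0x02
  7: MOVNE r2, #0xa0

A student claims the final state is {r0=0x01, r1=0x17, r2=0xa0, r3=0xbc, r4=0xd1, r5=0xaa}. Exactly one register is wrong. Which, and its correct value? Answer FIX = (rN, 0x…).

FIX = (r1, 0xd3)

[0] flags=0000 → (cmp)
[1] flags=0000 NE?T → r5=0xaa
[2] flags=0000 EQ?F → skip
[3] flags=0000 VS?F → skip
[4] flags=1010 → (cmp)
[5] flags=1010 NE?T → r1=0xe5
[6] flags=1010 LT?T → r1=0xd3
[7] flags=1010 NE?T → r2=0xa0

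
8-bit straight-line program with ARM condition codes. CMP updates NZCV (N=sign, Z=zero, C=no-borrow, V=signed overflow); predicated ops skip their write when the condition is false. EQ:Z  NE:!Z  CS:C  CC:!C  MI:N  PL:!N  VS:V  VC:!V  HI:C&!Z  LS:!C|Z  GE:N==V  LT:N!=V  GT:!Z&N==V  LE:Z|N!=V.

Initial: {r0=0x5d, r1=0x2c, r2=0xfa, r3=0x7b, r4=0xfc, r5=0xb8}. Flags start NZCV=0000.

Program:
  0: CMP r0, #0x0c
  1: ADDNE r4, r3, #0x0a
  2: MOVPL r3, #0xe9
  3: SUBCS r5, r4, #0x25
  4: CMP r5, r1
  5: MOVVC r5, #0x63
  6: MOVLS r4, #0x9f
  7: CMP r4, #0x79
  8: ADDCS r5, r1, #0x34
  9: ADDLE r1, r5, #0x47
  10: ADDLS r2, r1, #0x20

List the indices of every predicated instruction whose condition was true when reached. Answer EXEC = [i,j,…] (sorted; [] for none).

[0] flags=0010 → (cmp)
[1] flags=0010 NE?T → r4=0x85
[2] flags=0010 PL?T → r3=0xe9
[3] flags=0010 CS?T → r5=0x60
[4] flags=0010 → (cmp)
[5] flags=0010 VC?T → r5=0x63
[6] flags=0010 LS?F → skip
[7] flags=0011 → (cmp)
[8] flags=0011 CS?T → r5=0x60
[9] flags=0011 LE?T → r1=0xa7
[10] flags=0011 LS?F → skip

EXEC = [1,2,3,5,8,9]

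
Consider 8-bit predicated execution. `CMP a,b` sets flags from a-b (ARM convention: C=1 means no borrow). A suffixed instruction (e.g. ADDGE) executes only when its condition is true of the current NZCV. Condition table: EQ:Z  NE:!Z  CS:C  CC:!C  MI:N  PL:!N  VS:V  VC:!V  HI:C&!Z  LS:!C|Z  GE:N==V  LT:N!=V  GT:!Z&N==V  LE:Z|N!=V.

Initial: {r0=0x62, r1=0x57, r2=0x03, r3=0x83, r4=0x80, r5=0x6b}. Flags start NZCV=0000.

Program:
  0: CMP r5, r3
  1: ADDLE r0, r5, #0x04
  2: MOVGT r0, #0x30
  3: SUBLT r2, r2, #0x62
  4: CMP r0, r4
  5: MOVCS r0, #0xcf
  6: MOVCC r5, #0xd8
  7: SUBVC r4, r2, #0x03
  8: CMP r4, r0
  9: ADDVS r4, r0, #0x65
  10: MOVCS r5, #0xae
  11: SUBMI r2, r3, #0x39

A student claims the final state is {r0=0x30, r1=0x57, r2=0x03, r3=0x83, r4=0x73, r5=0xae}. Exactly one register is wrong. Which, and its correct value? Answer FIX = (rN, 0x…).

0: ✓ CMP  NZCV=1001
1: · ADDLE
2: ✓ MOVGT  r0←0x30
3: · SUBLT
4: ✓ CMP  NZCV=1001
5: · MOVCS
6: ✓ MOVCC  r5←0xd8
7: · SUBVC
8: ✓ CMP  NZCV=0011
9: ✓ ADDVS  r4←0x95
10: ✓ MOVCS  r5←0xae
11: · SUBMI

FIX = (r4, 0x95)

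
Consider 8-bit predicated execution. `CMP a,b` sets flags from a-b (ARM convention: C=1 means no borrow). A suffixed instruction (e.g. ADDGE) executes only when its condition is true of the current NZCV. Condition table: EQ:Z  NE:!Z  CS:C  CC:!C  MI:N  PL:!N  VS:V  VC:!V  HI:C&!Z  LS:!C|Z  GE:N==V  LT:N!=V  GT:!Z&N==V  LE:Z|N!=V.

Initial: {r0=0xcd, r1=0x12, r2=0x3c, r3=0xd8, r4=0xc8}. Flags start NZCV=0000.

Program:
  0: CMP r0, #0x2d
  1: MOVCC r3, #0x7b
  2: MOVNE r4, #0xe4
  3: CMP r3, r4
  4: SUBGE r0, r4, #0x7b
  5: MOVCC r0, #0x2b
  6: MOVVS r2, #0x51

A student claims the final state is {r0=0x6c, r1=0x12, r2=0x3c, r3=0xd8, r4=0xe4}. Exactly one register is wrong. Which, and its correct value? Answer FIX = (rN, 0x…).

FIX = (r0, 0x2b)

[0] flags=1010 → (cmp)
[1] flags=1010 CC?F → skip
[2] flags=1010 NE?T → r4=0xe4
[3] flags=1000 → (cmp)
[4] flags=1000 GE?F → skip
[5] flags=1000 CC?T → r0=0x2b
[6] flags=1000 VS?F → skip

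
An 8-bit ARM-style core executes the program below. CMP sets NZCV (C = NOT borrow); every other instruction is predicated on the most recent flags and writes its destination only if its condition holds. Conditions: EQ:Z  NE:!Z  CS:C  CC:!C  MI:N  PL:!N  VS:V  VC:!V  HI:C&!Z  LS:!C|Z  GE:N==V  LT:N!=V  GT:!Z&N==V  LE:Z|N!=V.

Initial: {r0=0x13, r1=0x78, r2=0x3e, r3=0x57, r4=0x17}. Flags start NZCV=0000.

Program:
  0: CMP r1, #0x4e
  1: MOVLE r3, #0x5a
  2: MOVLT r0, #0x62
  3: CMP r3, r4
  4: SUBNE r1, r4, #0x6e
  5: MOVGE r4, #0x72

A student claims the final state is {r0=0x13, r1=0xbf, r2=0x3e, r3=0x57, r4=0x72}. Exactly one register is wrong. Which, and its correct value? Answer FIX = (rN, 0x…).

[0] flags=0010 → (cmp)
[1] flags=0010 LE?F → skip
[2] flags=0010 LT?F → skip
[3] flags=0010 → (cmp)
[4] flags=0010 NE?T → r1=0xa9
[5] flags=0010 GE?T → r4=0x72

FIX = (r1, 0xa9)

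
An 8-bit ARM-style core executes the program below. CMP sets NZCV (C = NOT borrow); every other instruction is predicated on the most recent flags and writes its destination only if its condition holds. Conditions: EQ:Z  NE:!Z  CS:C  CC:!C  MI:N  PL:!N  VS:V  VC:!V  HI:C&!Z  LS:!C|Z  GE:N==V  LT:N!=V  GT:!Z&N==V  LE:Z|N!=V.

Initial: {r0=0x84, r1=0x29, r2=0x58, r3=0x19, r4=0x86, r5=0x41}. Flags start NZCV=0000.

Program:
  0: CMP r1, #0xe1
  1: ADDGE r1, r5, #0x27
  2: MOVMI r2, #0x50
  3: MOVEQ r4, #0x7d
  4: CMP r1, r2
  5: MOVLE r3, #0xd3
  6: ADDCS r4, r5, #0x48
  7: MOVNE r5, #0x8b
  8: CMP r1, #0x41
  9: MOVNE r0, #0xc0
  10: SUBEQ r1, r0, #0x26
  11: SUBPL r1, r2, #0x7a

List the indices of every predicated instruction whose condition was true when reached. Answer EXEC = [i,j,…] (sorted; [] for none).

0: ✓ CMP  NZCV=0000
1: ✓ ADDGE  r1←0x68
2: · MOVMI
3: · MOVEQ
4: ✓ CMP  NZCV=0010
5: · MOVLE
6: ✓ ADDCS  r4←0x89
7: ✓ MOVNE  r5←0x8b
8: ✓ CMP  NZCV=0010
9: ✓ MOVNE  r0←0xc0
10: · SUBEQ
11: ✓ SUBPL  r1←0xde

EXEC = [1,6,7,9,11]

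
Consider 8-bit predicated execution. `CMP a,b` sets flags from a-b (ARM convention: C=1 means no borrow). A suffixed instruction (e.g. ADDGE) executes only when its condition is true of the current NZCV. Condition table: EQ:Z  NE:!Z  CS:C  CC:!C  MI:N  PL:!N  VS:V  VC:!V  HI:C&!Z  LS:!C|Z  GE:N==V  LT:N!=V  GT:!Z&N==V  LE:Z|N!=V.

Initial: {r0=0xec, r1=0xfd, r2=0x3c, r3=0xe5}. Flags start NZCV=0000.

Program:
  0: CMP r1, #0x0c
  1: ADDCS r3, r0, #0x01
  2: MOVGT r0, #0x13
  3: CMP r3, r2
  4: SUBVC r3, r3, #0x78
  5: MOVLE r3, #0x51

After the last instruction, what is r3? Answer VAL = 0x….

VAL = 0x51

0: ✓ CMP  NZCV=1010
1: ✓ ADDCS  r3←0xed
2: · MOVGT
3: ✓ CMP  NZCV=1010
4: ✓ SUBVC  r3←0x75
5: ✓ MOVLE  r3←0x51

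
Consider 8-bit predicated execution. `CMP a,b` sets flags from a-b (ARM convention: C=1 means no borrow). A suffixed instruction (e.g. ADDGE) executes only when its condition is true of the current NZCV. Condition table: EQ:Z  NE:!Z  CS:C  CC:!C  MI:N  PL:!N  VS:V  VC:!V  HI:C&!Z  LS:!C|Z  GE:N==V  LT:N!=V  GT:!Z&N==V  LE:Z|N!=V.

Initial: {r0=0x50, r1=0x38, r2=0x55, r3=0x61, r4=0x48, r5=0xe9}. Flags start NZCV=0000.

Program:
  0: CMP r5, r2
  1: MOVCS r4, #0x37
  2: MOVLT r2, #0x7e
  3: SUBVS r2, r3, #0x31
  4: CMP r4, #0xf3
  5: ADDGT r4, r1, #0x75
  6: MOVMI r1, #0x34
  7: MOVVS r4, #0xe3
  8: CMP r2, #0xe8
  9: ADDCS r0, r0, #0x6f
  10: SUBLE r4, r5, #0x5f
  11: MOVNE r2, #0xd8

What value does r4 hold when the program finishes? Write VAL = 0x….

VAL = 0xad

0: ✓ CMP  NZCV=1010
1: ✓ MOVCS  r4←0x37
2: ✓ MOVLT  r2←0x7e
3: · SUBVS
4: ✓ CMP  NZCV=0000
5: ✓ ADDGT  r4←0xad
6: · MOVMI
7: · MOVVS
8: ✓ CMP  NZCV=1001
9: · ADDCS
10: · SUBLE
11: ✓ MOVNE  r2←0xd8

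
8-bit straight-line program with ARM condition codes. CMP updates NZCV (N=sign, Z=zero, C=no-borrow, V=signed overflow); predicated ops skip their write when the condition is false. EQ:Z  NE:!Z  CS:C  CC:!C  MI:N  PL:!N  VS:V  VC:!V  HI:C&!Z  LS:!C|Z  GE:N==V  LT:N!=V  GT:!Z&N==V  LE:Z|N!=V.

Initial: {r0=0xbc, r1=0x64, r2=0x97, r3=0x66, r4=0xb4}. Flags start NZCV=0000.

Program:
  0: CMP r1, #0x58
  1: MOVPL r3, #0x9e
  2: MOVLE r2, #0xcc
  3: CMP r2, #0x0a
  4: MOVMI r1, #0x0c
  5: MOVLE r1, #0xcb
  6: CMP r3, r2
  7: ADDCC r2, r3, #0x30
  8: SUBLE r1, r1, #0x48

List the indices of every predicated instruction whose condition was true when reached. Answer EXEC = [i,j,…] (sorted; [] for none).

EXEC = [1,4,5]

0: ✓ CMP  NZCV=0010
1: ✓ MOVPL  r3←0x9e
2: · MOVLE
3: ✓ CMP  NZCV=1010
4: ✓ MOVMI  r1←0x0c
5: ✓ MOVLE  r1←0xcb
6: ✓ CMP  NZCV=0010
7: · ADDCC
8: · SUBLE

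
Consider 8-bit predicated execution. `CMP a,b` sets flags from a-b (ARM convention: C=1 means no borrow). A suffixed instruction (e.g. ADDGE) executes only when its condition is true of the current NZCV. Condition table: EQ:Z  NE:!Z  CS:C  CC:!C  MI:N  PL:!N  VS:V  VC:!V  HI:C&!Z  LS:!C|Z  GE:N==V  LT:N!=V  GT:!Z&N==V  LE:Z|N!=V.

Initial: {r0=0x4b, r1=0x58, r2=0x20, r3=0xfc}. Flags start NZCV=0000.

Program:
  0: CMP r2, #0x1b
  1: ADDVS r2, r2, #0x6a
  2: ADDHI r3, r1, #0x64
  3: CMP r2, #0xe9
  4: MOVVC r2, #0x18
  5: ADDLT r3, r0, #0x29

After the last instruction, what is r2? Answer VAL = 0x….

0: ✓ CMP  NZCV=0010
1: · ADDVS
2: ✓ ADDHI  r3←0xbc
3: ✓ CMP  NZCV=0000
4: ✓ MOVVC  r2←0x18
5: · ADDLT

VAL = 0x18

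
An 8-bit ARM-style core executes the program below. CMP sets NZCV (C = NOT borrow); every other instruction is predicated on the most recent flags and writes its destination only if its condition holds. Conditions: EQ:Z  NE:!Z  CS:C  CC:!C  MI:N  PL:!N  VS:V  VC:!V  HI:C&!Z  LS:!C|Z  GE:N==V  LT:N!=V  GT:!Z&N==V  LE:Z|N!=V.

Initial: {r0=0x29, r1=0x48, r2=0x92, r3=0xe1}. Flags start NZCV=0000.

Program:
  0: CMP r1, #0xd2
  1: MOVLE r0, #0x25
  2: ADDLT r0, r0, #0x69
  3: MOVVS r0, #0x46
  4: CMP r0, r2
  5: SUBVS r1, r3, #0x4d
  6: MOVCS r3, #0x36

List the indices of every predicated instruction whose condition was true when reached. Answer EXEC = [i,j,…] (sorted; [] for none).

[0] flags=0000 → (cmp)
[1] flags=0000 LE?F → skip
[2] flags=0000 LT?F → skip
[3] flags=0000 VS?F → skip
[4] flags=1001 → (cmp)
[5] flags=1001 VS?T → r1=0x94
[6] flags=1001 CS?F → skip

EXEC = [5]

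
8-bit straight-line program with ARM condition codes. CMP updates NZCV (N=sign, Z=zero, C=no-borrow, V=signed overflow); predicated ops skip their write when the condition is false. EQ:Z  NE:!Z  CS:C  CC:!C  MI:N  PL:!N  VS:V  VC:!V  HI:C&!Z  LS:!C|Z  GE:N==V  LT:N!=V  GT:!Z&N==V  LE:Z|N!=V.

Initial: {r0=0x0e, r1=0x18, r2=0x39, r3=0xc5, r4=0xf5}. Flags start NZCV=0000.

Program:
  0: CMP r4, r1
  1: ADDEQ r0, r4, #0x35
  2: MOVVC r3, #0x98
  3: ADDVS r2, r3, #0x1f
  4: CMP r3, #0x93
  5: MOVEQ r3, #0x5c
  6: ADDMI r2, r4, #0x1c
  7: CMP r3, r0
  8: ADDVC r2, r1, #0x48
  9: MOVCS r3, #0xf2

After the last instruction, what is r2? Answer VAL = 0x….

[0] flags=1010 → (cmp)
[1] flags=1010 EQ?F → skip
[2] flags=1010 VC?T → r3=0x98
[3] flags=1010 VS?F → skip
[4] flags=0010 → (cmp)
[5] flags=0010 EQ?F → skip
[6] flags=0010 MI?F → skip
[7] flags=1010 → (cmp)
[8] flags=1010 VC?T → r2=0x60
[9] flags=1010 CS?T → r3=0xf2

VAL = 0x60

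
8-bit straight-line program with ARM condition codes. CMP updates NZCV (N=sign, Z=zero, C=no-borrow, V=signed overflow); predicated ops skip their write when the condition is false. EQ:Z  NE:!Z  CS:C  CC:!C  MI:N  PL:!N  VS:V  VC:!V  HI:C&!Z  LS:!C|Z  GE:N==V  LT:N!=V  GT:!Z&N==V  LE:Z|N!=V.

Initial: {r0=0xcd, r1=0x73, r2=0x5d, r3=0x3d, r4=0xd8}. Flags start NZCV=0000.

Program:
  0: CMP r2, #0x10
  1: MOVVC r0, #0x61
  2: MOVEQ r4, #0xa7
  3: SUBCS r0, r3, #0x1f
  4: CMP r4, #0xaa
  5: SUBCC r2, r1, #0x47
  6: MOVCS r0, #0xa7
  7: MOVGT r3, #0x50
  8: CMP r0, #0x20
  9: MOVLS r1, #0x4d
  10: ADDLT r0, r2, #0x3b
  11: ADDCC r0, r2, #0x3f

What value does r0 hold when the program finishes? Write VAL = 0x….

[0] flags=0010 → (cmp)
[1] flags=0010 VC?T → r0=0x61
[2] flags=0010 EQ?F → skip
[3] flags=0010 CS?T → r0=0x1e
[4] flags=0010 → (cmp)
[5] flags=0010 CC?F → skip
[6] flags=0010 CS?T → r0=0xa7
[7] flags=0010 GT?T → r3=0x50
[8] flags=1010 → (cmp)
[9] flags=1010 LS?F → skip
[10] flags=1010 LT?T → r0=0x98
[11] flags=1010 CC?F → skip

VAL = 0x98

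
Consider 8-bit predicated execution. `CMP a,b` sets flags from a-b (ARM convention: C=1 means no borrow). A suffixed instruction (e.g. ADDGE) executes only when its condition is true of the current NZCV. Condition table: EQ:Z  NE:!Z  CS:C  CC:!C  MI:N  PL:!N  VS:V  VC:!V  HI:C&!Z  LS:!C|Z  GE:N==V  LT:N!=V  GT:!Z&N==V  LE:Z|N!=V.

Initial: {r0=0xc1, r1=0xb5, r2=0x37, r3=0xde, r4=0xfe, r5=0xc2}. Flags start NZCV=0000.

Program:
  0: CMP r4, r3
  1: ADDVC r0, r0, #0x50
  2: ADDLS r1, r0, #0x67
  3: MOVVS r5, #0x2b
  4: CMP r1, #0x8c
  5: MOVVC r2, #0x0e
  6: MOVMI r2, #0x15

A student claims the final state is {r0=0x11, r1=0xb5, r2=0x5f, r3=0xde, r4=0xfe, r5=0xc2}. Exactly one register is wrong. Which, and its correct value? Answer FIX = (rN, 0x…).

[0] flags=0010 → (cmp)
[1] flags=0010 VC?T → r0=0x11
[2] flags=0010 LS?F → skip
[3] flags=0010 VS?F → skip
[4] flags=0010 → (cmp)
[5] flags=0010 VC?T → r2=0x0e
[6] flags=0010 MI?F → skip

FIX = (r2, 0x0e)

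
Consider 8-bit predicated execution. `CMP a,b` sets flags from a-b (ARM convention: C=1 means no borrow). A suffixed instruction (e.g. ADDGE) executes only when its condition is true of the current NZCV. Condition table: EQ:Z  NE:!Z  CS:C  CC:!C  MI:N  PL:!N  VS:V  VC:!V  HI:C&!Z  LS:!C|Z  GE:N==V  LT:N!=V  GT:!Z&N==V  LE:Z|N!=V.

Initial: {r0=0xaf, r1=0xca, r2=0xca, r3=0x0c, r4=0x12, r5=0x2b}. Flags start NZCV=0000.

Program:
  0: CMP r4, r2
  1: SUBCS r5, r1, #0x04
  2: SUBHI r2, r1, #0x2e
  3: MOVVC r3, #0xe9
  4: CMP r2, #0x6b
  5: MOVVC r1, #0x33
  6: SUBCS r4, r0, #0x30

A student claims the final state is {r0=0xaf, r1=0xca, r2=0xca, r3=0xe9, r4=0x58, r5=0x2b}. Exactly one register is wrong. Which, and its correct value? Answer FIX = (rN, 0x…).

[0] flags=0000 → (cmp)
[1] flags=0000 CS?F → skip
[2] flags=0000 HI?F → skip
[3] flags=0000 VC?T → r3=0xe9
[4] flags=0011 → (cmp)
[5] flags=0011 VC?F → skip
[6] flags=0011 CS?T → r4=0x7f

FIX = (r4, 0x7f)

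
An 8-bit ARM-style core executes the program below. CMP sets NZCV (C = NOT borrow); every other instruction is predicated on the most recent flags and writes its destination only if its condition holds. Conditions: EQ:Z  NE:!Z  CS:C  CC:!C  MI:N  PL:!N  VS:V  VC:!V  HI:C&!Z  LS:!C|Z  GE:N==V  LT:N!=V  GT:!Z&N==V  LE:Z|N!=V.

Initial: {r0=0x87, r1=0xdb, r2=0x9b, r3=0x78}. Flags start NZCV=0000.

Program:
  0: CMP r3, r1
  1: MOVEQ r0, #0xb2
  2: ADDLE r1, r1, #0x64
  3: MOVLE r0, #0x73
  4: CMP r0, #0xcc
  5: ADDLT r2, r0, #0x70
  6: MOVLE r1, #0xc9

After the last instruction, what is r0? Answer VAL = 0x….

0: ✓ CMP  NZCV=1001
1: · MOVEQ
2: · ADDLE
3: · MOVLE
4: ✓ CMP  NZCV=1000
5: ✓ ADDLT  r2←0xf7
6: ✓ MOVLE  r1←0xc9

VAL = 0x87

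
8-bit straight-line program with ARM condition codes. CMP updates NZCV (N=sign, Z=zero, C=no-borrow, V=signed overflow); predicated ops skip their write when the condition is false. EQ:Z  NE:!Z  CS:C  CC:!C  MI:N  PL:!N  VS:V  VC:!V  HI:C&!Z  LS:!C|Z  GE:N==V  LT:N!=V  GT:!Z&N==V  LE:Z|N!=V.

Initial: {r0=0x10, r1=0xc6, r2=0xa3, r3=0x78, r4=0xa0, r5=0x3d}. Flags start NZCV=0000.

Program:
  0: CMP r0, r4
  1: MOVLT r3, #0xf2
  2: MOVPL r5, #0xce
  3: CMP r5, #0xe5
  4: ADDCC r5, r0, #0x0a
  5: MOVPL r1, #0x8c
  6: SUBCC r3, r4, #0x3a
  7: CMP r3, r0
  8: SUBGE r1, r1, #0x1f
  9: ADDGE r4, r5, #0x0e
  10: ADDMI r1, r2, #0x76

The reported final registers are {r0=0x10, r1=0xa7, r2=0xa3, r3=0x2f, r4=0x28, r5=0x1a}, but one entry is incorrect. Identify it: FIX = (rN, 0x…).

0: ✓ CMP  NZCV=0000
1: · MOVLT
2: ✓ MOVPL  r5←0xce
3: ✓ CMP  NZCV=1000
4: ✓ ADDCC  r5←0x1a
5: · MOVPL
6: ✓ SUBCC  r3←0x66
7: ✓ CMP  NZCV=0010
8: ✓ SUBGE  r1←0xa7
9: ✓ ADDGE  r4←0x28
10: · ADDMI

FIX = (r3, 0x66)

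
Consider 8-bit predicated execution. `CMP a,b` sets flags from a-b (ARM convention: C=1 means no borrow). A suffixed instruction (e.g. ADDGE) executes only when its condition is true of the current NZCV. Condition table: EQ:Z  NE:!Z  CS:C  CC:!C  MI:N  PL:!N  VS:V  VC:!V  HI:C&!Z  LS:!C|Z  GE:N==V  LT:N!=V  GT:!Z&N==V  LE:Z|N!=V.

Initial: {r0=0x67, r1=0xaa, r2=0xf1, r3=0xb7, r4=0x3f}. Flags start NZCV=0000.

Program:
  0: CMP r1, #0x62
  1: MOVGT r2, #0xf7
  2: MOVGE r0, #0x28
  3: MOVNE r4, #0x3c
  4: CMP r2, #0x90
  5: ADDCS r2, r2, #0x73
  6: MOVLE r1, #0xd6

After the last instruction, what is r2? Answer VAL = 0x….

0: ✓ CMP  NZCV=0011
1: · MOVGT
2: · MOVGE
3: ✓ MOVNE  r4←0x3c
4: ✓ CMP  NZCV=0010
5: ✓ ADDCS  r2←0x64
6: · MOVLE

VAL = 0x64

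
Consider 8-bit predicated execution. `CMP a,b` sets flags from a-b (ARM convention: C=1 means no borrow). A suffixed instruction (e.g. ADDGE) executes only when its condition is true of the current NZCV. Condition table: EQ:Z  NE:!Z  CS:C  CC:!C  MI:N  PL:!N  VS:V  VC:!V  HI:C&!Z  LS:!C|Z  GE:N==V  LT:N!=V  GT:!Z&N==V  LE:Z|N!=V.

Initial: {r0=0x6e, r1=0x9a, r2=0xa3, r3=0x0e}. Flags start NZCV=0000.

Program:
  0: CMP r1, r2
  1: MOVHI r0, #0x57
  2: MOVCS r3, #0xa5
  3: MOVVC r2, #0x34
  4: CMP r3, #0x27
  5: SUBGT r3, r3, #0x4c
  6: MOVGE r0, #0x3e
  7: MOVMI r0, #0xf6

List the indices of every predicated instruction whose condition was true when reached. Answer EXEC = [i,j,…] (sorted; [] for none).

EXEC = [3,7]

[0] flags=1000 → (cmp)
[1] flags=1000 HI?F → skip
[2] flags=1000 CS?F → skip
[3] flags=1000 VC?T → r2=0x34
[4] flags=1000 → (cmp)
[5] flags=1000 GT?F → skip
[6] flags=1000 GE?F → skip
[7] flags=1000 MI?T → r0=0xf6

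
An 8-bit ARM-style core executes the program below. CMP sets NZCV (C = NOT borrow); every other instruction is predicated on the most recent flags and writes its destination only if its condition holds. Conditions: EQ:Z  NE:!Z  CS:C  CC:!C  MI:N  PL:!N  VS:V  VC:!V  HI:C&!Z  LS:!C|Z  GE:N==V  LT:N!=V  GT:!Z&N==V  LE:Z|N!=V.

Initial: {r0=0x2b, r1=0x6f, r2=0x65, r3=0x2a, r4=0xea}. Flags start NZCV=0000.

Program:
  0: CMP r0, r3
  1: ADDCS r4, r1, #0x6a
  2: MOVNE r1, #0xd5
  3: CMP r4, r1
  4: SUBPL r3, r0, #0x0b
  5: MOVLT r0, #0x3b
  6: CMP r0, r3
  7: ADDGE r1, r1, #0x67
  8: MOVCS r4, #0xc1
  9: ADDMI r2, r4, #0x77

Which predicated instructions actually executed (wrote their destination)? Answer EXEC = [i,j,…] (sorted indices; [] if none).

EXEC = [1,2,4,7,8]

0: ✓ CMP  NZCV=0010
1: ✓ ADDCS  r4←0xd9
2: ✓ MOVNE  r1←0xd5
3: ✓ CMP  NZCV=0010
4: ✓ SUBPL  r3←0x20
5: · MOVLT
6: ✓ CMP  NZCV=0010
7: ✓ ADDGE  r1←0x3c
8: ✓ MOVCS  r4←0xc1
9: · ADDMI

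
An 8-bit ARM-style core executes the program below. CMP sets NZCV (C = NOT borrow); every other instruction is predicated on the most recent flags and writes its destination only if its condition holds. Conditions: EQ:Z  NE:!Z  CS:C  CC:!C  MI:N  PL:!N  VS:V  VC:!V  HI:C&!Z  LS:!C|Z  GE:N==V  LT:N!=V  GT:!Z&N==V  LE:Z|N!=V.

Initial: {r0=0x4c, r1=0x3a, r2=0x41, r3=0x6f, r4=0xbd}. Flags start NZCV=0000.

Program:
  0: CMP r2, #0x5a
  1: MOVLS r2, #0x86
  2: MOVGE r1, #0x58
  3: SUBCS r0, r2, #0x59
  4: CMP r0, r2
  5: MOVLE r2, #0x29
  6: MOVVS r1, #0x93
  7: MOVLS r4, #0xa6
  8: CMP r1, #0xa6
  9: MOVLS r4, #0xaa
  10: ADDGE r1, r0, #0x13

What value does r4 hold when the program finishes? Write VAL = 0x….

VAL = 0xaa

0: ✓ CMP  NZCV=1000
1: ✓ MOVLS  r2←0x86
2: · MOVGE
3: · SUBCS
4: ✓ CMP  NZCV=1001
5: · MOVLE
6: ✓ MOVVS  r1←0x93
7: ✓ MOVLS  r4←0xa6
8: ✓ CMP  NZCV=1000
9: ✓ MOVLS  r4←0xaa
10: · ADDGE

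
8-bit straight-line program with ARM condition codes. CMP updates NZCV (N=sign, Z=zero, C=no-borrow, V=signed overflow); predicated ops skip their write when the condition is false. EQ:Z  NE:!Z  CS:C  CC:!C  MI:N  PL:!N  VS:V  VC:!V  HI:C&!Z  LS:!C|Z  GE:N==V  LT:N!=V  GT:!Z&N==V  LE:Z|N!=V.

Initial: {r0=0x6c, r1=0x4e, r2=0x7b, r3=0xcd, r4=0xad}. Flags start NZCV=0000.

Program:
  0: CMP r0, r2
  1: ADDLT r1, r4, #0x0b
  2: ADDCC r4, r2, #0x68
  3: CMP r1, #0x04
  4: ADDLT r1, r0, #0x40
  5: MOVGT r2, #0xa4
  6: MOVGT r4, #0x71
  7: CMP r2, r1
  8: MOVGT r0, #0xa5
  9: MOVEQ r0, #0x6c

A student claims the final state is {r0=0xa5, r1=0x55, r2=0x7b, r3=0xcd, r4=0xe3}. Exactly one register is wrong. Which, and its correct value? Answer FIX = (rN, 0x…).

FIX = (r1, 0xac)

[0] flags=1000 → (cmp)
[1] flags=1000 LT?T → r1=0xb8
[2] flags=1000 CC?T → r4=0xe3
[3] flags=1010 → (cmp)
[4] flags=1010 LT?T → r1=0xac
[5] flags=1010 GT?F → skip
[6] flags=1010 GT?F → skip
[7] flags=1001 → (cmp)
[8] flags=1001 GT?T → r0=0xa5
[9] flags=1001 EQ?F → skip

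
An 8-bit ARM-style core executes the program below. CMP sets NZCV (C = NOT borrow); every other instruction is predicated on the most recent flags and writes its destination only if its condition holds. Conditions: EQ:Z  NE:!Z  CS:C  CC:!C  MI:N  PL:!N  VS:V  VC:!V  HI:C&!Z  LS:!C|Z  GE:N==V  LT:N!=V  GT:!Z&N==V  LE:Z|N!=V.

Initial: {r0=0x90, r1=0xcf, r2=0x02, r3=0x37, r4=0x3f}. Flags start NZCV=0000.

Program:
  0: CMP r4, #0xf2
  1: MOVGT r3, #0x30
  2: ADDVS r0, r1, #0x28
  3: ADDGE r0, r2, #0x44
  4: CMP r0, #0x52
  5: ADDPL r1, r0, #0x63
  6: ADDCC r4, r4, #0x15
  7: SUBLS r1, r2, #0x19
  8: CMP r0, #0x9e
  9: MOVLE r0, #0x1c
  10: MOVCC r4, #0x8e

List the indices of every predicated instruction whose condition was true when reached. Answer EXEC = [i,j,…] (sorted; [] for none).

EXEC = [1,3,6,7,10]

[0] flags=0000 → (cmp)
[1] flags=0000 GT?T → r3=0x30
[2] flags=0000 VS?F → skip
[3] flags=0000 GE?T → r0=0x46
[4] flags=1000 → (cmp)
[5] flags=1000 PL?F → skip
[6] flags=1000 CC?T → r4=0x54
[7] flags=1000 LS?T → r1=0xe9
[8] flags=1001 → (cmp)
[9] flags=1001 LE?F → skip
[10] flags=1001 CC?T → r4=0x8e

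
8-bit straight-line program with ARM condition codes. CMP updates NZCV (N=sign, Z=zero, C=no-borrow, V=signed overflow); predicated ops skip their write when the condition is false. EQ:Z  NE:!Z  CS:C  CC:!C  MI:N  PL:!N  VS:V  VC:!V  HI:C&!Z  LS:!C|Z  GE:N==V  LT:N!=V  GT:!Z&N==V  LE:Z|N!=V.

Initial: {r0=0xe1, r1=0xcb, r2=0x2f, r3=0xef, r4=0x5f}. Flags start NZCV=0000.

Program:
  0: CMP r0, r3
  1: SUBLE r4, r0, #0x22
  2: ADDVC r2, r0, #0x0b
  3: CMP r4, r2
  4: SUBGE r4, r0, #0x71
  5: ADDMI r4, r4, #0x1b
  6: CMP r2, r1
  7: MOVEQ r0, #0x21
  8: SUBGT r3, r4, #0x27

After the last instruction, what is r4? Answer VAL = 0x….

VAL = 0xda

[0] flags=1000 → (cmp)
[1] flags=1000 LE?T → r4=0xbf
[2] flags=1000 VC?T → r2=0xec
[3] flags=1000 → (cmp)
[4] flags=1000 GE?F → skip
[5] flags=1000 MI?T → r4=0xda
[6] flags=0010 → (cmp)
[7] flags=0010 EQ?F → skip
[8] flags=0010 GT?T → r3=0xb3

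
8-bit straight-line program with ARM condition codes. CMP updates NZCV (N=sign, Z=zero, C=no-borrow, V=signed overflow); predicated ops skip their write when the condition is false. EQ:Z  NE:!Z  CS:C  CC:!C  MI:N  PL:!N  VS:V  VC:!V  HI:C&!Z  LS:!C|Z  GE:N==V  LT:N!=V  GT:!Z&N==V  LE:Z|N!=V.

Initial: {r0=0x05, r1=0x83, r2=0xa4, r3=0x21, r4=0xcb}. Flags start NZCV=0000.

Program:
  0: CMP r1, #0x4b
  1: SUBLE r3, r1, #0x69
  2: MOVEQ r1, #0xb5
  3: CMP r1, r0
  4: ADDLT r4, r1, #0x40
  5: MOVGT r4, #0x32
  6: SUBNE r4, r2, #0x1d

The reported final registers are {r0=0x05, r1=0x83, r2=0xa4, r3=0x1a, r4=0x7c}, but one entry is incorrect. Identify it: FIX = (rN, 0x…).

0: ✓ CMP  NZCV=0011
1: ✓ SUBLE  r3←0x1a
2: · MOVEQ
3: ✓ CMP  NZCV=0011
4: ✓ ADDLT  r4←0xc3
5: · MOVGT
6: ✓ SUBNE  r4←0x87

FIX = (r4, 0x87)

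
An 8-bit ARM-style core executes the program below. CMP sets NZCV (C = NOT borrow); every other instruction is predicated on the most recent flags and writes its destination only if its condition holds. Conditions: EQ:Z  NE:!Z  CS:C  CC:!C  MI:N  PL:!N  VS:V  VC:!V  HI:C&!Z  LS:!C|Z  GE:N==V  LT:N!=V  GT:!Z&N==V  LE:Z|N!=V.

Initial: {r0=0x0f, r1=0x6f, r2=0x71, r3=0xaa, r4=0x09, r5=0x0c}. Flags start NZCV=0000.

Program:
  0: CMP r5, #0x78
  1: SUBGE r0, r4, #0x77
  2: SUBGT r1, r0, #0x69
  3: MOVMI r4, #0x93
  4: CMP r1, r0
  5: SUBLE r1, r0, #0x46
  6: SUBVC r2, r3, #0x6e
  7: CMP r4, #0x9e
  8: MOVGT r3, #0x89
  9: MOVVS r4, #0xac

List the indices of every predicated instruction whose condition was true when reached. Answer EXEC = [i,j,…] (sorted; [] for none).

EXEC = [3,6]

[0] flags=1000 → (cmp)
[1] flags=1000 GE?F → skip
[2] flags=1000 GT?F → skip
[3] flags=1000 MI?T → r4=0x93
[4] flags=0010 → (cmp)
[5] flags=0010 LE?F → skip
[6] flags=0010 VC?T → r2=0x3c
[7] flags=1000 → (cmp)
[8] flags=1000 GT?F → skip
[9] flags=1000 VS?F → skip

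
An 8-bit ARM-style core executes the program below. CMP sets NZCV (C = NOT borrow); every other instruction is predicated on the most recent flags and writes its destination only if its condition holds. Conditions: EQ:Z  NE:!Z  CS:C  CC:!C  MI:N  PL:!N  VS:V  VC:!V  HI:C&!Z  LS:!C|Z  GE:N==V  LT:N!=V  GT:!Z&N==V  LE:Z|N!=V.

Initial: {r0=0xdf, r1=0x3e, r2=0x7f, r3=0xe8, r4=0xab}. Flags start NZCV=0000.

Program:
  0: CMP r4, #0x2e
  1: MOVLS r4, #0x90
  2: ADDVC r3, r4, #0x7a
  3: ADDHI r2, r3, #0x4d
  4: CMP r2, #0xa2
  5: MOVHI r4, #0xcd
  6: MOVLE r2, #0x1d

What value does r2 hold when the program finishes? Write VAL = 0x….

0: ✓ CMP  NZCV=0011
1: · MOVLS
2: · ADDVC
3: ✓ ADDHI  r2←0x35
4: ✓ CMP  NZCV=1001
5: · MOVHI
6: · MOVLE

VAL = 0x35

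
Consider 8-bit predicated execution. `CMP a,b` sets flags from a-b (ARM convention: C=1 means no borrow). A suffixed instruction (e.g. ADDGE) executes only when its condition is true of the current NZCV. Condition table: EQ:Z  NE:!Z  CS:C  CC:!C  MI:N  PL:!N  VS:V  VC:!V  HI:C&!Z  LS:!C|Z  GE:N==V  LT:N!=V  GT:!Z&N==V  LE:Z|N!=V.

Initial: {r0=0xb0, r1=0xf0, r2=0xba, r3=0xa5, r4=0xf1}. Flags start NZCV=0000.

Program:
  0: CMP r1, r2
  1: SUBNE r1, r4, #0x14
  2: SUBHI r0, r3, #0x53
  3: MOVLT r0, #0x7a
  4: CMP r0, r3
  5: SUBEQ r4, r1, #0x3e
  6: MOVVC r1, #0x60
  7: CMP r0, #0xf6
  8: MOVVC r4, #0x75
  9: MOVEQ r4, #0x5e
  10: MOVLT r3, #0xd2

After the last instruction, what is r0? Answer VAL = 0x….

VAL = 0x52

[0] flags=0010 → (cmp)
[1] flags=0010 NE?T → r1=0xdd
[2] flags=0010 HI?T → r0=0x52
[3] flags=0010 LT?F → skip
[4] flags=1001 → (cmp)
[5] flags=1001 EQ?F → skip
[6] flags=1001 VC?F → skip
[7] flags=0000 → (cmp)
[8] flags=0000 VC?T → r4=0x75
[9] flags=0000 EQ?F → skip
[10] flags=0000 LT?F → skip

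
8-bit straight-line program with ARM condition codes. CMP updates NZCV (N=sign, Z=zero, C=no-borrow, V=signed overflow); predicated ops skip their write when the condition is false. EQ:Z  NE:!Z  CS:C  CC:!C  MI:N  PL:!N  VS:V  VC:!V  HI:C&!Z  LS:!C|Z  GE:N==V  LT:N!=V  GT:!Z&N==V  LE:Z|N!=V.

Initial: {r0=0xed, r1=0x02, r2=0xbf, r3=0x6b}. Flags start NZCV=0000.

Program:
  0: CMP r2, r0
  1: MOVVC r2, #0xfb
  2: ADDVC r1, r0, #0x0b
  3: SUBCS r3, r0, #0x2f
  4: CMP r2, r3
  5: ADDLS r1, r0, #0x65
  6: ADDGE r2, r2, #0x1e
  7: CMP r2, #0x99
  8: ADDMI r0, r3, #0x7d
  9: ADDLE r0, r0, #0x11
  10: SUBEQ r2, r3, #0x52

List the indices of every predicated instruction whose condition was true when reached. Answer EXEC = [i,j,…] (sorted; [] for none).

0: ✓ CMP  NZCV=1000
1: ✓ MOVVC  r2←0xfb
2: ✓ ADDVC  r1←0xf8
3: · SUBCS
4: ✓ CMP  NZCV=1010
5: · ADDLS
6: · ADDGE
7: ✓ CMP  NZCV=0010
8: · ADDMI
9: · ADDLE
10: · SUBEQ

EXEC = [1,2]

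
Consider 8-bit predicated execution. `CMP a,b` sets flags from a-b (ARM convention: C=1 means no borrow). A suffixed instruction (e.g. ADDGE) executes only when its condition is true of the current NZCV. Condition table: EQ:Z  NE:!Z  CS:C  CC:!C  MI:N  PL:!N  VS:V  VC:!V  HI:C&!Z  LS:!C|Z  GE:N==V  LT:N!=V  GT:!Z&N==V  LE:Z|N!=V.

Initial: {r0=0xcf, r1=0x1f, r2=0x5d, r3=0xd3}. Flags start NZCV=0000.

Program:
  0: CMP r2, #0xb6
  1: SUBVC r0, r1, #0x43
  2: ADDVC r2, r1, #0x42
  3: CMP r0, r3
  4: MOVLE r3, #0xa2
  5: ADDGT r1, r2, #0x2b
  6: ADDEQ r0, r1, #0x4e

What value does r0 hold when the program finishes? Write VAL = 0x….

0: ✓ CMP  NZCV=1001
1: · SUBVC
2: · ADDVC
3: ✓ CMP  NZCV=1000
4: ✓ MOVLE  r3←0xa2
5: · ADDGT
6: · ADDEQ

VAL = 0xcf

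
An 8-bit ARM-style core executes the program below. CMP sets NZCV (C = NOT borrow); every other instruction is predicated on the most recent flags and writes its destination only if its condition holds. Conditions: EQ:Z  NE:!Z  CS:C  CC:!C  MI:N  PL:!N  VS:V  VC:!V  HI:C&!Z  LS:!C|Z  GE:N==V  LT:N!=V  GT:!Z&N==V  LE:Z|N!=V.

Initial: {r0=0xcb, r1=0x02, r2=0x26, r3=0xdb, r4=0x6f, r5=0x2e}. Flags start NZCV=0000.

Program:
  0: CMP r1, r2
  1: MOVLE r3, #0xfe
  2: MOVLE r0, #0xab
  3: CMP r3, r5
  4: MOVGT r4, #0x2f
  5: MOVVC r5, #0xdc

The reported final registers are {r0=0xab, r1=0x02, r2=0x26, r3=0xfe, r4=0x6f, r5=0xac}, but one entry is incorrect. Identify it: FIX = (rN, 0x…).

0: ✓ CMP  NZCV=1000
1: ✓ MOVLE  r3←0xfe
2: ✓ MOVLE  r0←0xab
3: ✓ CMP  NZCV=1010
4: · MOVGT
5: ✓ MOVVC  r5←0xdc

FIX = (r5, 0xdc)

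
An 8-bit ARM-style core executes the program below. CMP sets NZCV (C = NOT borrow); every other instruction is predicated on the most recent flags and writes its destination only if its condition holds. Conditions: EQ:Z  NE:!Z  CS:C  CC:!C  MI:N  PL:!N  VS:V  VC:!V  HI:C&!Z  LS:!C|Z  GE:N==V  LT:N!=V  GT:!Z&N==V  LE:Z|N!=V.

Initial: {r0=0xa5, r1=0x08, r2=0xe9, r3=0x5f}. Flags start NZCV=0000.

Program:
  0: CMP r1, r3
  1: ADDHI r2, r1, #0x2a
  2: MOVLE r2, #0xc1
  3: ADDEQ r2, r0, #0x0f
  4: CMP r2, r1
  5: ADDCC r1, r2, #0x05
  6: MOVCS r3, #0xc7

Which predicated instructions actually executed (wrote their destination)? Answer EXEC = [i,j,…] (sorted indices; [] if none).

EXEC = [2,6]

[0] flags=1000 → (cmp)
[1] flags=1000 HI?F → skip
[2] flags=1000 LE?T → r2=0xc1
[3] flags=1000 EQ?F → skip
[4] flags=1010 → (cmp)
[5] flags=1010 CC?F → skip
[6] flags=1010 CS?T → r3=0xc7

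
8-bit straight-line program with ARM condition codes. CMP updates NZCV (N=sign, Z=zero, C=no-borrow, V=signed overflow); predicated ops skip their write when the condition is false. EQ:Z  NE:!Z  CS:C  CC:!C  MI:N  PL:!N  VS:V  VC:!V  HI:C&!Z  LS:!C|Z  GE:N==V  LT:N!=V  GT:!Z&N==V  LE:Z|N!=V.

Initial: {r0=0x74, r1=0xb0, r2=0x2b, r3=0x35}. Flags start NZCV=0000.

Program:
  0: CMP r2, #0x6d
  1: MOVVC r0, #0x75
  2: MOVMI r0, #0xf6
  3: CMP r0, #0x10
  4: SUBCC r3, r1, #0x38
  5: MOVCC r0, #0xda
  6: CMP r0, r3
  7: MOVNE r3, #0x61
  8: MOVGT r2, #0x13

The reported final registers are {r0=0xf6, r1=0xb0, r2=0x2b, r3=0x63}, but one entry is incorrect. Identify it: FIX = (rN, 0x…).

[0] flags=1000 → (cmp)
[1] flags=1000 VC?T → r0=0x75
[2] flags=1000 MI?T → r0=0xf6
[3] flags=1010 → (cmp)
[4] flags=1010 CC?F → skip
[5] flags=1010 CC?F → skip
[6] flags=1010 → (cmp)
[7] flags=1010 NE?T → r3=0x61
[8] flags=1010 GT?F → skip

FIX = (r3, 0x61)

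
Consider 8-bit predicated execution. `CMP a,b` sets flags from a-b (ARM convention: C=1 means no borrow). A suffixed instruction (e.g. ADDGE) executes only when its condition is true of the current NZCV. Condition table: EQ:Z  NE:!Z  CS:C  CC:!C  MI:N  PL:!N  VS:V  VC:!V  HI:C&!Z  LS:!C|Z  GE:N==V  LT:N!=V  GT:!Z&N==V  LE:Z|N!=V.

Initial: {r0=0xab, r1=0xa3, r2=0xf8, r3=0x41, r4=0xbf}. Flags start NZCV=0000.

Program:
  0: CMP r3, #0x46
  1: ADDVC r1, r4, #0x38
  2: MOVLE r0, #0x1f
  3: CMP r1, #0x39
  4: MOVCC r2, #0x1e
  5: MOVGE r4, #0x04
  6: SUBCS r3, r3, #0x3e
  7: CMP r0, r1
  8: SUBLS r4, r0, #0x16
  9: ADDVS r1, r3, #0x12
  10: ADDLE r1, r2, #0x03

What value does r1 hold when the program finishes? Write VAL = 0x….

VAL = 0xf7

[0] flags=1000 → (cmp)
[1] flags=1000 VC?T → r1=0xf7
[2] flags=1000 LE?T → r0=0x1f
[3] flags=1010 → (cmp)
[4] flags=1010 CC?F → skip
[5] flags=1010 GE?F → skip
[6] flags=1010 CS?T → r3=0x03
[7] flags=0000 → (cmp)
[8] flags=0000 LS?T → r4=0x09
[9] flags=0000 VS?F → skip
[10] flags=0000 LE?F → skip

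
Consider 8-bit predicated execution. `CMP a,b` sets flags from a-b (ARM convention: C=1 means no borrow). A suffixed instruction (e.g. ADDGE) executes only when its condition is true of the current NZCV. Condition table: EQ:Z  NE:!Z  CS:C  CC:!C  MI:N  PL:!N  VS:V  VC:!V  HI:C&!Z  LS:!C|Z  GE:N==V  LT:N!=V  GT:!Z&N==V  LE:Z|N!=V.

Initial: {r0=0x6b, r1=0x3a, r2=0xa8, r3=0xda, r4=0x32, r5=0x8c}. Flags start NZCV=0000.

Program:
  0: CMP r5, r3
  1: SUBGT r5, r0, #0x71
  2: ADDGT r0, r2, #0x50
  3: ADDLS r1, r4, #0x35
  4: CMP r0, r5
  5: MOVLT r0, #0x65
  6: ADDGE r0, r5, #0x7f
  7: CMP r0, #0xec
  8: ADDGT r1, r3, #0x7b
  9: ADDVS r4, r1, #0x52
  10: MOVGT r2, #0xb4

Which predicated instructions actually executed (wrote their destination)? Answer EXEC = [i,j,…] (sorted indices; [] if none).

EXEC = [3,6,8,10]

0: ✓ CMP  NZCV=1000
1: · SUBGT
2: · ADDGT
3: ✓ ADDLS  r1←0x67
4: ✓ CMP  NZCV=1001
5: · MOVLT
6: ✓ ADDGE  r0←0x0b
7: ✓ CMP  NZCV=0000
8: ✓ ADDGT  r1←0x55
9: · ADDVS
10: ✓ MOVGT  r2←0xb4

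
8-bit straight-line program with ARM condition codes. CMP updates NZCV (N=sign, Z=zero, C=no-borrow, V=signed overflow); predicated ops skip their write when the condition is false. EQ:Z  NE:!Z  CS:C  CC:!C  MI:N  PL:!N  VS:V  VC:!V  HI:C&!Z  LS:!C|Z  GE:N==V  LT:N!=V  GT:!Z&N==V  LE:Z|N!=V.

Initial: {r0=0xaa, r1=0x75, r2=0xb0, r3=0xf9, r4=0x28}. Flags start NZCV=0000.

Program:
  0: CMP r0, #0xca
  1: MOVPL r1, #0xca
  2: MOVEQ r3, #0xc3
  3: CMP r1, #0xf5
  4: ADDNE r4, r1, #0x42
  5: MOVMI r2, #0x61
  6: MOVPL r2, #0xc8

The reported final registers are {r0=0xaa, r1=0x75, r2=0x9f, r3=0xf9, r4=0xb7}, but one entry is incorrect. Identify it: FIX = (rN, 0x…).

0: ✓ CMP  NZCV=1000
1: · MOVPL
2: · MOVEQ
3: ✓ CMP  NZCV=1001
4: ✓ ADDNE  r4←0xb7
5: ✓ MOVMI  r2←0x61
6: · MOVPL

FIX = (r2, 0x61)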